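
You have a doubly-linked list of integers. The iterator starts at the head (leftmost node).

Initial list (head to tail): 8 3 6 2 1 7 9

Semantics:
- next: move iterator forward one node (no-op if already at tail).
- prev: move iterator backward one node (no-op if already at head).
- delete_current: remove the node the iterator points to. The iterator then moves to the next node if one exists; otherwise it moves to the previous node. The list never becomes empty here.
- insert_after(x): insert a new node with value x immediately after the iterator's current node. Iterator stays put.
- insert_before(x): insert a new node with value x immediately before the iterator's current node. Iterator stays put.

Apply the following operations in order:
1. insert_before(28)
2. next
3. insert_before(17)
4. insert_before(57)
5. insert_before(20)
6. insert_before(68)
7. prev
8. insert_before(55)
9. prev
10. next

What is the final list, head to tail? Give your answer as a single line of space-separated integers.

Answer: 28 8 17 57 20 55 68 3 6 2 1 7 9

Derivation:
After 1 (insert_before(28)): list=[28, 8, 3, 6, 2, 1, 7, 9] cursor@8
After 2 (next): list=[28, 8, 3, 6, 2, 1, 7, 9] cursor@3
After 3 (insert_before(17)): list=[28, 8, 17, 3, 6, 2, 1, 7, 9] cursor@3
After 4 (insert_before(57)): list=[28, 8, 17, 57, 3, 6, 2, 1, 7, 9] cursor@3
After 5 (insert_before(20)): list=[28, 8, 17, 57, 20, 3, 6, 2, 1, 7, 9] cursor@3
After 6 (insert_before(68)): list=[28, 8, 17, 57, 20, 68, 3, 6, 2, 1, 7, 9] cursor@3
After 7 (prev): list=[28, 8, 17, 57, 20, 68, 3, 6, 2, 1, 7, 9] cursor@68
After 8 (insert_before(55)): list=[28, 8, 17, 57, 20, 55, 68, 3, 6, 2, 1, 7, 9] cursor@68
After 9 (prev): list=[28, 8, 17, 57, 20, 55, 68, 3, 6, 2, 1, 7, 9] cursor@55
After 10 (next): list=[28, 8, 17, 57, 20, 55, 68, 3, 6, 2, 1, 7, 9] cursor@68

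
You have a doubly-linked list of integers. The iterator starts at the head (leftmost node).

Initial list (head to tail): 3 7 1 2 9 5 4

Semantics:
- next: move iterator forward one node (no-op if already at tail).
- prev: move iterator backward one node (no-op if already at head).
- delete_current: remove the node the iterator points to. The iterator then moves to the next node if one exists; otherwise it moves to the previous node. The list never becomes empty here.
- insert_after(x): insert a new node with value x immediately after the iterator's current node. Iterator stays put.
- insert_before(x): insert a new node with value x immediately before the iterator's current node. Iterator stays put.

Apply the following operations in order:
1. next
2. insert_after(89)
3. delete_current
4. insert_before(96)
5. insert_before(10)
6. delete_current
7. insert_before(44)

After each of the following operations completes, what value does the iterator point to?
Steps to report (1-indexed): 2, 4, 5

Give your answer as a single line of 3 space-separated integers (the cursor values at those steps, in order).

Answer: 7 89 89

Derivation:
After 1 (next): list=[3, 7, 1, 2, 9, 5, 4] cursor@7
After 2 (insert_after(89)): list=[3, 7, 89, 1, 2, 9, 5, 4] cursor@7
After 3 (delete_current): list=[3, 89, 1, 2, 9, 5, 4] cursor@89
After 4 (insert_before(96)): list=[3, 96, 89, 1, 2, 9, 5, 4] cursor@89
After 5 (insert_before(10)): list=[3, 96, 10, 89, 1, 2, 9, 5, 4] cursor@89
After 6 (delete_current): list=[3, 96, 10, 1, 2, 9, 5, 4] cursor@1
After 7 (insert_before(44)): list=[3, 96, 10, 44, 1, 2, 9, 5, 4] cursor@1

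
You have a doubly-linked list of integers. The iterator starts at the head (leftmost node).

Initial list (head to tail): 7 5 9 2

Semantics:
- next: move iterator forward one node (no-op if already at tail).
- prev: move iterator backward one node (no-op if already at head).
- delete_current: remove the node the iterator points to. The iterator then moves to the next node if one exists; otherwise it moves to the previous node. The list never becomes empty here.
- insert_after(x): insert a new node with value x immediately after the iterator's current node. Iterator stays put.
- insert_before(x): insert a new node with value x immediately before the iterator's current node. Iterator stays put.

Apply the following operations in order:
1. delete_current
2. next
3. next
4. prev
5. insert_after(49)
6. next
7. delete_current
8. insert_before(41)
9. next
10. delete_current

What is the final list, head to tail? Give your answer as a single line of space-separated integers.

Answer: 5 9 41

Derivation:
After 1 (delete_current): list=[5, 9, 2] cursor@5
After 2 (next): list=[5, 9, 2] cursor@9
After 3 (next): list=[5, 9, 2] cursor@2
After 4 (prev): list=[5, 9, 2] cursor@9
After 5 (insert_after(49)): list=[5, 9, 49, 2] cursor@9
After 6 (next): list=[5, 9, 49, 2] cursor@49
After 7 (delete_current): list=[5, 9, 2] cursor@2
After 8 (insert_before(41)): list=[5, 9, 41, 2] cursor@2
After 9 (next): list=[5, 9, 41, 2] cursor@2
After 10 (delete_current): list=[5, 9, 41] cursor@41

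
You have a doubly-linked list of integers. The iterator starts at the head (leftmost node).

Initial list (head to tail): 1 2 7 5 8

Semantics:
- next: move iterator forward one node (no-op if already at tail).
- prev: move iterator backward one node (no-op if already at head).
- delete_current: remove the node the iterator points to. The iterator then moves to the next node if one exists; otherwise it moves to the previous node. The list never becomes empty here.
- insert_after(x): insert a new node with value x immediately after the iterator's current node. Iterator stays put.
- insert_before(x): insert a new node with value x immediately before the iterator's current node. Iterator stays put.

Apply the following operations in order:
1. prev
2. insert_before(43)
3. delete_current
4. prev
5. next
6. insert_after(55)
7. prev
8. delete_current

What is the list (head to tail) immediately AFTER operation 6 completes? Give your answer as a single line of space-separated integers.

After 1 (prev): list=[1, 2, 7, 5, 8] cursor@1
After 2 (insert_before(43)): list=[43, 1, 2, 7, 5, 8] cursor@1
After 3 (delete_current): list=[43, 2, 7, 5, 8] cursor@2
After 4 (prev): list=[43, 2, 7, 5, 8] cursor@43
After 5 (next): list=[43, 2, 7, 5, 8] cursor@2
After 6 (insert_after(55)): list=[43, 2, 55, 7, 5, 8] cursor@2

Answer: 43 2 55 7 5 8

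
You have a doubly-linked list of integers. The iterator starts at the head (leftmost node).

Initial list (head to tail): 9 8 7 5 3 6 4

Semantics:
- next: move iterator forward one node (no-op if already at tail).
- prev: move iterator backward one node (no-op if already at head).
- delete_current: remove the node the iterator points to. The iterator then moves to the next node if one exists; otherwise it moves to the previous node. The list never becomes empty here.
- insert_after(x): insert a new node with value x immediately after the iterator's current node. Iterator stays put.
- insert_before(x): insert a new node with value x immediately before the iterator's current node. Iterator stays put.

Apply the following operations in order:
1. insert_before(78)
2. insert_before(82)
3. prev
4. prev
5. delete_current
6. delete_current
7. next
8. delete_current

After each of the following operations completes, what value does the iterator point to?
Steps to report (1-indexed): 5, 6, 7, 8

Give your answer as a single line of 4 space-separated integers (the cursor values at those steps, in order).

After 1 (insert_before(78)): list=[78, 9, 8, 7, 5, 3, 6, 4] cursor@9
After 2 (insert_before(82)): list=[78, 82, 9, 8, 7, 5, 3, 6, 4] cursor@9
After 3 (prev): list=[78, 82, 9, 8, 7, 5, 3, 6, 4] cursor@82
After 4 (prev): list=[78, 82, 9, 8, 7, 5, 3, 6, 4] cursor@78
After 5 (delete_current): list=[82, 9, 8, 7, 5, 3, 6, 4] cursor@82
After 6 (delete_current): list=[9, 8, 7, 5, 3, 6, 4] cursor@9
After 7 (next): list=[9, 8, 7, 5, 3, 6, 4] cursor@8
After 8 (delete_current): list=[9, 7, 5, 3, 6, 4] cursor@7

Answer: 82 9 8 7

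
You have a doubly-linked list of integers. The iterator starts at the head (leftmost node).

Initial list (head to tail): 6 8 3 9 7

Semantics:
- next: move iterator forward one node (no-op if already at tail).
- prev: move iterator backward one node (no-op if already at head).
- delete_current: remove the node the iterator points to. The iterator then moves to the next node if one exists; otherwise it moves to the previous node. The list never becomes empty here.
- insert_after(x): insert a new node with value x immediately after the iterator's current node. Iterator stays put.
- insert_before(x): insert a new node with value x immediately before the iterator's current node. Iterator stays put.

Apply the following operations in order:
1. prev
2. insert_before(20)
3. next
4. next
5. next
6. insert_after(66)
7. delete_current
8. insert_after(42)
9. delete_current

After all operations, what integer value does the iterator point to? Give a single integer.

Answer: 42

Derivation:
After 1 (prev): list=[6, 8, 3, 9, 7] cursor@6
After 2 (insert_before(20)): list=[20, 6, 8, 3, 9, 7] cursor@6
After 3 (next): list=[20, 6, 8, 3, 9, 7] cursor@8
After 4 (next): list=[20, 6, 8, 3, 9, 7] cursor@3
After 5 (next): list=[20, 6, 8, 3, 9, 7] cursor@9
After 6 (insert_after(66)): list=[20, 6, 8, 3, 9, 66, 7] cursor@9
After 7 (delete_current): list=[20, 6, 8, 3, 66, 7] cursor@66
After 8 (insert_after(42)): list=[20, 6, 8, 3, 66, 42, 7] cursor@66
After 9 (delete_current): list=[20, 6, 8, 3, 42, 7] cursor@42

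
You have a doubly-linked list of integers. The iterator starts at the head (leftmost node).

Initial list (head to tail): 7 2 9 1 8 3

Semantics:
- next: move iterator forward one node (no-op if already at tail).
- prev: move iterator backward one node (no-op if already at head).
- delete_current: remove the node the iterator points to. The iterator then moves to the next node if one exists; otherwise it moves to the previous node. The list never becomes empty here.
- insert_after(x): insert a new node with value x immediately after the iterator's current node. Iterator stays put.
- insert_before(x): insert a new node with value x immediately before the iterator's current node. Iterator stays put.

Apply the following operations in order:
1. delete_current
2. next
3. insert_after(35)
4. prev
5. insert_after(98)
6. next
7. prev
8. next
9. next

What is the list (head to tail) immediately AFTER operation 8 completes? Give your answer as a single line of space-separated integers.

Answer: 2 98 9 35 1 8 3

Derivation:
After 1 (delete_current): list=[2, 9, 1, 8, 3] cursor@2
After 2 (next): list=[2, 9, 1, 8, 3] cursor@9
After 3 (insert_after(35)): list=[2, 9, 35, 1, 8, 3] cursor@9
After 4 (prev): list=[2, 9, 35, 1, 8, 3] cursor@2
After 5 (insert_after(98)): list=[2, 98, 9, 35, 1, 8, 3] cursor@2
After 6 (next): list=[2, 98, 9, 35, 1, 8, 3] cursor@98
After 7 (prev): list=[2, 98, 9, 35, 1, 8, 3] cursor@2
After 8 (next): list=[2, 98, 9, 35, 1, 8, 3] cursor@98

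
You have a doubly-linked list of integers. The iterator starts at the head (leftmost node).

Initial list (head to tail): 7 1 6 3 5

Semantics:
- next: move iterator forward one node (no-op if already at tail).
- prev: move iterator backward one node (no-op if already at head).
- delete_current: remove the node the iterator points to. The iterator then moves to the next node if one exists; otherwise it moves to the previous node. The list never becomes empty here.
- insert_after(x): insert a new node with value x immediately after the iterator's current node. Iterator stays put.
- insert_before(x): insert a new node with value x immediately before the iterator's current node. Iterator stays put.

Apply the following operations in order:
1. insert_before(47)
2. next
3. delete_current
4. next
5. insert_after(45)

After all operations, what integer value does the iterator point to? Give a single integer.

After 1 (insert_before(47)): list=[47, 7, 1, 6, 3, 5] cursor@7
After 2 (next): list=[47, 7, 1, 6, 3, 5] cursor@1
After 3 (delete_current): list=[47, 7, 6, 3, 5] cursor@6
After 4 (next): list=[47, 7, 6, 3, 5] cursor@3
After 5 (insert_after(45)): list=[47, 7, 6, 3, 45, 5] cursor@3

Answer: 3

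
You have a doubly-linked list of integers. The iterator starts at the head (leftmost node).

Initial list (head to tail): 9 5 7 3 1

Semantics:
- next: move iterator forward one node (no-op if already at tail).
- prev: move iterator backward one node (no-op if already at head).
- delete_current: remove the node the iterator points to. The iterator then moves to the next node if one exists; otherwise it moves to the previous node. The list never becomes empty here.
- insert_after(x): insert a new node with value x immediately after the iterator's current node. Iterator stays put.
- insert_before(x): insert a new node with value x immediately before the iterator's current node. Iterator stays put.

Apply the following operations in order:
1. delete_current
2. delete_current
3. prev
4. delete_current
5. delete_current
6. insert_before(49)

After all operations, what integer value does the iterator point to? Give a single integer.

Answer: 1

Derivation:
After 1 (delete_current): list=[5, 7, 3, 1] cursor@5
After 2 (delete_current): list=[7, 3, 1] cursor@7
After 3 (prev): list=[7, 3, 1] cursor@7
After 4 (delete_current): list=[3, 1] cursor@3
After 5 (delete_current): list=[1] cursor@1
After 6 (insert_before(49)): list=[49, 1] cursor@1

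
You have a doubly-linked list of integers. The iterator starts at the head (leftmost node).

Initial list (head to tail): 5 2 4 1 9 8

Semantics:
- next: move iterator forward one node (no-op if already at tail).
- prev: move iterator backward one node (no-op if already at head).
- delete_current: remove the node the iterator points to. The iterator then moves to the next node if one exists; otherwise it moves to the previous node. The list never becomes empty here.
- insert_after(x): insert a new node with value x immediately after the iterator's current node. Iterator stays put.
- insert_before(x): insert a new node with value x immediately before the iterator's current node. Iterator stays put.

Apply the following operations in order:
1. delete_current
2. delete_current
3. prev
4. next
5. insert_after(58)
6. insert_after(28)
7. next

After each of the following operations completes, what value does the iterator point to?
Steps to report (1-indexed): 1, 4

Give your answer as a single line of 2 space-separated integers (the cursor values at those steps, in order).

Answer: 2 1

Derivation:
After 1 (delete_current): list=[2, 4, 1, 9, 8] cursor@2
After 2 (delete_current): list=[4, 1, 9, 8] cursor@4
After 3 (prev): list=[4, 1, 9, 8] cursor@4
After 4 (next): list=[4, 1, 9, 8] cursor@1
After 5 (insert_after(58)): list=[4, 1, 58, 9, 8] cursor@1
After 6 (insert_after(28)): list=[4, 1, 28, 58, 9, 8] cursor@1
After 7 (next): list=[4, 1, 28, 58, 9, 8] cursor@28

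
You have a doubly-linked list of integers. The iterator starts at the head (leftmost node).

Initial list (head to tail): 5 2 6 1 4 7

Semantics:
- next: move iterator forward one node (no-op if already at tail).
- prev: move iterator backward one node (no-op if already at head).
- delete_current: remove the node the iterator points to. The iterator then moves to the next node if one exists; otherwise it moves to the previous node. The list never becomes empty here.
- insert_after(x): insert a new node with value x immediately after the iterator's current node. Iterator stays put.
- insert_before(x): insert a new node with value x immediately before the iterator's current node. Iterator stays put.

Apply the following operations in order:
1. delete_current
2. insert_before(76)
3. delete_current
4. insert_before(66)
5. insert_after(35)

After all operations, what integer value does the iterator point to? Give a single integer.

Answer: 6

Derivation:
After 1 (delete_current): list=[2, 6, 1, 4, 7] cursor@2
After 2 (insert_before(76)): list=[76, 2, 6, 1, 4, 7] cursor@2
After 3 (delete_current): list=[76, 6, 1, 4, 7] cursor@6
After 4 (insert_before(66)): list=[76, 66, 6, 1, 4, 7] cursor@6
After 5 (insert_after(35)): list=[76, 66, 6, 35, 1, 4, 7] cursor@6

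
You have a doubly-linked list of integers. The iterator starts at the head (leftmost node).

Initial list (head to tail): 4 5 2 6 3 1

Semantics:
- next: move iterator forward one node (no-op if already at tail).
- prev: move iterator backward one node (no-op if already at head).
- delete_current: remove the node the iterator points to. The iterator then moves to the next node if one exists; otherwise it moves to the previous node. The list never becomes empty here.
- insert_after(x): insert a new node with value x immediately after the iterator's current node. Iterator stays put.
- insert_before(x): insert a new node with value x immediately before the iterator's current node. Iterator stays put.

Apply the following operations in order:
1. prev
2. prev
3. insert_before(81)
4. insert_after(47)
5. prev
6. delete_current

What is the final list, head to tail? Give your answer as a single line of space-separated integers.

Answer: 4 47 5 2 6 3 1

Derivation:
After 1 (prev): list=[4, 5, 2, 6, 3, 1] cursor@4
After 2 (prev): list=[4, 5, 2, 6, 3, 1] cursor@4
After 3 (insert_before(81)): list=[81, 4, 5, 2, 6, 3, 1] cursor@4
After 4 (insert_after(47)): list=[81, 4, 47, 5, 2, 6, 3, 1] cursor@4
After 5 (prev): list=[81, 4, 47, 5, 2, 6, 3, 1] cursor@81
After 6 (delete_current): list=[4, 47, 5, 2, 6, 3, 1] cursor@4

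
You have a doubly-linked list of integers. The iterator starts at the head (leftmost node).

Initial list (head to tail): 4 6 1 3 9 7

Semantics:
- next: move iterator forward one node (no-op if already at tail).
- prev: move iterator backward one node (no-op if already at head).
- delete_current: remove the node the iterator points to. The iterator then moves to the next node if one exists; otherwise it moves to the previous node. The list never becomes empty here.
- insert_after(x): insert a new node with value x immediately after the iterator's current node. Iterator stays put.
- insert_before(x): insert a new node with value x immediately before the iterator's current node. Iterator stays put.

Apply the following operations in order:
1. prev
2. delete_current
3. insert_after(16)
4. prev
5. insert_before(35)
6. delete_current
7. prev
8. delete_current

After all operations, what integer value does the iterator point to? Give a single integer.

Answer: 16

Derivation:
After 1 (prev): list=[4, 6, 1, 3, 9, 7] cursor@4
After 2 (delete_current): list=[6, 1, 3, 9, 7] cursor@6
After 3 (insert_after(16)): list=[6, 16, 1, 3, 9, 7] cursor@6
After 4 (prev): list=[6, 16, 1, 3, 9, 7] cursor@6
After 5 (insert_before(35)): list=[35, 6, 16, 1, 3, 9, 7] cursor@6
After 6 (delete_current): list=[35, 16, 1, 3, 9, 7] cursor@16
After 7 (prev): list=[35, 16, 1, 3, 9, 7] cursor@35
After 8 (delete_current): list=[16, 1, 3, 9, 7] cursor@16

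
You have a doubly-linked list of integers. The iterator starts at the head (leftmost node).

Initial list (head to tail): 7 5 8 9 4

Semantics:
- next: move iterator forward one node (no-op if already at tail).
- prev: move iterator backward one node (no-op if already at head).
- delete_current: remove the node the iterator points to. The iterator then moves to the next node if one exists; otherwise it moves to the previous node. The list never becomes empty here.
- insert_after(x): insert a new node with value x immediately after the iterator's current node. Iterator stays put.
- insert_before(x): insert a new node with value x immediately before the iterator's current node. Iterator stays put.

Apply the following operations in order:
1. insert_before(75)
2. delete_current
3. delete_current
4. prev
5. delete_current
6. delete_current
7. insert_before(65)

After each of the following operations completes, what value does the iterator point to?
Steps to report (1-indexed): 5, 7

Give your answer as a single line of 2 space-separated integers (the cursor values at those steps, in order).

Answer: 8 9

Derivation:
After 1 (insert_before(75)): list=[75, 7, 5, 8, 9, 4] cursor@7
After 2 (delete_current): list=[75, 5, 8, 9, 4] cursor@5
After 3 (delete_current): list=[75, 8, 9, 4] cursor@8
After 4 (prev): list=[75, 8, 9, 4] cursor@75
After 5 (delete_current): list=[8, 9, 4] cursor@8
After 6 (delete_current): list=[9, 4] cursor@9
After 7 (insert_before(65)): list=[65, 9, 4] cursor@9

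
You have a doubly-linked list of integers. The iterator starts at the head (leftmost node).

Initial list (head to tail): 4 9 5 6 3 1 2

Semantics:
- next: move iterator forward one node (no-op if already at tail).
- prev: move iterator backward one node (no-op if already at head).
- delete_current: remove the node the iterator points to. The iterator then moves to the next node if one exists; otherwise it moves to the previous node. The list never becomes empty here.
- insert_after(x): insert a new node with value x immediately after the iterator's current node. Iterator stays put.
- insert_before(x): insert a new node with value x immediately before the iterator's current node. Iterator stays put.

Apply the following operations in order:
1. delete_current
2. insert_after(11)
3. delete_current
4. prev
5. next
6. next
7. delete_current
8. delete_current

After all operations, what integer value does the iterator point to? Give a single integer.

After 1 (delete_current): list=[9, 5, 6, 3, 1, 2] cursor@9
After 2 (insert_after(11)): list=[9, 11, 5, 6, 3, 1, 2] cursor@9
After 3 (delete_current): list=[11, 5, 6, 3, 1, 2] cursor@11
After 4 (prev): list=[11, 5, 6, 3, 1, 2] cursor@11
After 5 (next): list=[11, 5, 6, 3, 1, 2] cursor@5
After 6 (next): list=[11, 5, 6, 3, 1, 2] cursor@6
After 7 (delete_current): list=[11, 5, 3, 1, 2] cursor@3
After 8 (delete_current): list=[11, 5, 1, 2] cursor@1

Answer: 1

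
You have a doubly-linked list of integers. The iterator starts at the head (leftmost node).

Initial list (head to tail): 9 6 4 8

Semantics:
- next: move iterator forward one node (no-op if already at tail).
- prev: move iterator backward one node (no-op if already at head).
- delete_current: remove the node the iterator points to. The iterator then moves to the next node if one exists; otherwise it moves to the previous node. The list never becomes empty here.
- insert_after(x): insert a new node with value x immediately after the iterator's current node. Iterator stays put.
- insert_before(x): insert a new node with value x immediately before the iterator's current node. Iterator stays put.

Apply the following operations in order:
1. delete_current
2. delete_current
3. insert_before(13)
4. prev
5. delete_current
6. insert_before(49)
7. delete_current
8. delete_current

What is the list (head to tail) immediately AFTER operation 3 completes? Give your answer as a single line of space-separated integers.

After 1 (delete_current): list=[6, 4, 8] cursor@6
After 2 (delete_current): list=[4, 8] cursor@4
After 3 (insert_before(13)): list=[13, 4, 8] cursor@4

Answer: 13 4 8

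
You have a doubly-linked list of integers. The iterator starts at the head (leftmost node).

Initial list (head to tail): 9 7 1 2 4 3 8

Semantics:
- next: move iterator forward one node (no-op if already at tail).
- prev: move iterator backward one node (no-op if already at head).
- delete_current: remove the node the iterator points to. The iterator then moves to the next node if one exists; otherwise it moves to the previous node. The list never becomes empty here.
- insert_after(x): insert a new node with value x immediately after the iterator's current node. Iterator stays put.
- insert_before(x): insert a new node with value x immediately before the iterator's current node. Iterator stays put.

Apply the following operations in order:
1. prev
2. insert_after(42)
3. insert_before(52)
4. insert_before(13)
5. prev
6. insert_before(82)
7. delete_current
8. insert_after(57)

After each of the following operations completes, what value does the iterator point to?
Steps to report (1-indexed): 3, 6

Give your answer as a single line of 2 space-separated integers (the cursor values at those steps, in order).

Answer: 9 13

Derivation:
After 1 (prev): list=[9, 7, 1, 2, 4, 3, 8] cursor@9
After 2 (insert_after(42)): list=[9, 42, 7, 1, 2, 4, 3, 8] cursor@9
After 3 (insert_before(52)): list=[52, 9, 42, 7, 1, 2, 4, 3, 8] cursor@9
After 4 (insert_before(13)): list=[52, 13, 9, 42, 7, 1, 2, 4, 3, 8] cursor@9
After 5 (prev): list=[52, 13, 9, 42, 7, 1, 2, 4, 3, 8] cursor@13
After 6 (insert_before(82)): list=[52, 82, 13, 9, 42, 7, 1, 2, 4, 3, 8] cursor@13
After 7 (delete_current): list=[52, 82, 9, 42, 7, 1, 2, 4, 3, 8] cursor@9
After 8 (insert_after(57)): list=[52, 82, 9, 57, 42, 7, 1, 2, 4, 3, 8] cursor@9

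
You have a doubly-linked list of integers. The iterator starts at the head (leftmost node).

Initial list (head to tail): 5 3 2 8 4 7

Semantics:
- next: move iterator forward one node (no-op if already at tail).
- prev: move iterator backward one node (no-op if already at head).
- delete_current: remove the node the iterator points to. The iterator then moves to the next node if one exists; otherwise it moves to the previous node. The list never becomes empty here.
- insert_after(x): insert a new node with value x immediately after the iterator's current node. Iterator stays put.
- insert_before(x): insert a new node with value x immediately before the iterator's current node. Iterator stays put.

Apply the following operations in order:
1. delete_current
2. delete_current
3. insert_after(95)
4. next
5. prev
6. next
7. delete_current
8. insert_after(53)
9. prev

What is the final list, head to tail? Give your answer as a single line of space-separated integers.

After 1 (delete_current): list=[3, 2, 8, 4, 7] cursor@3
After 2 (delete_current): list=[2, 8, 4, 7] cursor@2
After 3 (insert_after(95)): list=[2, 95, 8, 4, 7] cursor@2
After 4 (next): list=[2, 95, 8, 4, 7] cursor@95
After 5 (prev): list=[2, 95, 8, 4, 7] cursor@2
After 6 (next): list=[2, 95, 8, 4, 7] cursor@95
After 7 (delete_current): list=[2, 8, 4, 7] cursor@8
After 8 (insert_after(53)): list=[2, 8, 53, 4, 7] cursor@8
After 9 (prev): list=[2, 8, 53, 4, 7] cursor@2

Answer: 2 8 53 4 7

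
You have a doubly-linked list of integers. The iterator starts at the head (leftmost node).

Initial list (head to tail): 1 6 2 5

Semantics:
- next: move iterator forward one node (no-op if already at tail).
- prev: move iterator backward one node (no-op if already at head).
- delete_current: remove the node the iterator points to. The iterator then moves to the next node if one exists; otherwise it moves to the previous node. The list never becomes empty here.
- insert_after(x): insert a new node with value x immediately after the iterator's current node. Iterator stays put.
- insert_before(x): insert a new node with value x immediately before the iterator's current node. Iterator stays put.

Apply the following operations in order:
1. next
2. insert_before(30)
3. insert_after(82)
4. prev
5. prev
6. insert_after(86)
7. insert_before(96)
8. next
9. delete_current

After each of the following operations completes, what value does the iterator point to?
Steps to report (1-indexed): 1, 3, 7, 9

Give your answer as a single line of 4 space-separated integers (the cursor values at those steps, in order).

After 1 (next): list=[1, 6, 2, 5] cursor@6
After 2 (insert_before(30)): list=[1, 30, 6, 2, 5] cursor@6
After 3 (insert_after(82)): list=[1, 30, 6, 82, 2, 5] cursor@6
After 4 (prev): list=[1, 30, 6, 82, 2, 5] cursor@30
After 5 (prev): list=[1, 30, 6, 82, 2, 5] cursor@1
After 6 (insert_after(86)): list=[1, 86, 30, 6, 82, 2, 5] cursor@1
After 7 (insert_before(96)): list=[96, 1, 86, 30, 6, 82, 2, 5] cursor@1
After 8 (next): list=[96, 1, 86, 30, 6, 82, 2, 5] cursor@86
After 9 (delete_current): list=[96, 1, 30, 6, 82, 2, 5] cursor@30

Answer: 6 6 1 30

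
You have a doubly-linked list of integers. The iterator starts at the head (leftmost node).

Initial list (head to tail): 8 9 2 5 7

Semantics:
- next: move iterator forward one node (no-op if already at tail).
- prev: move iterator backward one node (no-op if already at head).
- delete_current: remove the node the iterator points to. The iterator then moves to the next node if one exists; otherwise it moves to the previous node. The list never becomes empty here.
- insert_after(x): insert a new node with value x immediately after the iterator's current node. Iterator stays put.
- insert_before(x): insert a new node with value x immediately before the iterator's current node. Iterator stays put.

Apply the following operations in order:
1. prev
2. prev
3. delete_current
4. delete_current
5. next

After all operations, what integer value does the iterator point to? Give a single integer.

Answer: 5

Derivation:
After 1 (prev): list=[8, 9, 2, 5, 7] cursor@8
After 2 (prev): list=[8, 9, 2, 5, 7] cursor@8
After 3 (delete_current): list=[9, 2, 5, 7] cursor@9
After 4 (delete_current): list=[2, 5, 7] cursor@2
After 5 (next): list=[2, 5, 7] cursor@5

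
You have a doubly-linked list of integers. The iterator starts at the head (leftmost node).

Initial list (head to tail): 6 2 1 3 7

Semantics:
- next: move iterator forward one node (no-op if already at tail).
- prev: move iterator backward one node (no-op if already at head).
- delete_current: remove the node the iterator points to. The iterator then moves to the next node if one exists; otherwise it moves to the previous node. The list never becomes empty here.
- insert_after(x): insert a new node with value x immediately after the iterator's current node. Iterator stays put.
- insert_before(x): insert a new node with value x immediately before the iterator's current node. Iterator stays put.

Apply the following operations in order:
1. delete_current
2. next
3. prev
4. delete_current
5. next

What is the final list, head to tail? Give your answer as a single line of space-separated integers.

After 1 (delete_current): list=[2, 1, 3, 7] cursor@2
After 2 (next): list=[2, 1, 3, 7] cursor@1
After 3 (prev): list=[2, 1, 3, 7] cursor@2
After 4 (delete_current): list=[1, 3, 7] cursor@1
After 5 (next): list=[1, 3, 7] cursor@3

Answer: 1 3 7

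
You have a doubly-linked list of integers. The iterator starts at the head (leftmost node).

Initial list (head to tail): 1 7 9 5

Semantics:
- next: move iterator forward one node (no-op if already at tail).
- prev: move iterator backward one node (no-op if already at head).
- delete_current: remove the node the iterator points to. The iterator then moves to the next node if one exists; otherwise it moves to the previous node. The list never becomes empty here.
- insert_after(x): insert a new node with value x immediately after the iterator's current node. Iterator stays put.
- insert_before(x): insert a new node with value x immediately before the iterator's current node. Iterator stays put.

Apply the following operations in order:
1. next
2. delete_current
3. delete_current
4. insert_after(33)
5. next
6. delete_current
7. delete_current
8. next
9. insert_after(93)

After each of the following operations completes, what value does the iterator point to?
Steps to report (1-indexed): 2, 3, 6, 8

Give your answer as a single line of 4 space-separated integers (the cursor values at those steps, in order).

After 1 (next): list=[1, 7, 9, 5] cursor@7
After 2 (delete_current): list=[1, 9, 5] cursor@9
After 3 (delete_current): list=[1, 5] cursor@5
After 4 (insert_after(33)): list=[1, 5, 33] cursor@5
After 5 (next): list=[1, 5, 33] cursor@33
After 6 (delete_current): list=[1, 5] cursor@5
After 7 (delete_current): list=[1] cursor@1
After 8 (next): list=[1] cursor@1
After 9 (insert_after(93)): list=[1, 93] cursor@1

Answer: 9 5 5 1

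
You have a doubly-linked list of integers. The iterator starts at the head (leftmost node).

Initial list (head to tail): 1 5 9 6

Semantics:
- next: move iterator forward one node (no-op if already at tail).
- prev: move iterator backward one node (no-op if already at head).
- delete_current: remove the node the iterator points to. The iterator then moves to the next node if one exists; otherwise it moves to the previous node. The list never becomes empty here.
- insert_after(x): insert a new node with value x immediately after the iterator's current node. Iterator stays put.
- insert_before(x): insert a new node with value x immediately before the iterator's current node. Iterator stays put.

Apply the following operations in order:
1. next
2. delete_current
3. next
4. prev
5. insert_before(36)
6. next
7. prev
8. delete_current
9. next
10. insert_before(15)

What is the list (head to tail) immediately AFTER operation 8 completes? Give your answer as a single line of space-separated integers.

Answer: 1 36 6

Derivation:
After 1 (next): list=[1, 5, 9, 6] cursor@5
After 2 (delete_current): list=[1, 9, 6] cursor@9
After 3 (next): list=[1, 9, 6] cursor@6
After 4 (prev): list=[1, 9, 6] cursor@9
After 5 (insert_before(36)): list=[1, 36, 9, 6] cursor@9
After 6 (next): list=[1, 36, 9, 6] cursor@6
After 7 (prev): list=[1, 36, 9, 6] cursor@9
After 8 (delete_current): list=[1, 36, 6] cursor@6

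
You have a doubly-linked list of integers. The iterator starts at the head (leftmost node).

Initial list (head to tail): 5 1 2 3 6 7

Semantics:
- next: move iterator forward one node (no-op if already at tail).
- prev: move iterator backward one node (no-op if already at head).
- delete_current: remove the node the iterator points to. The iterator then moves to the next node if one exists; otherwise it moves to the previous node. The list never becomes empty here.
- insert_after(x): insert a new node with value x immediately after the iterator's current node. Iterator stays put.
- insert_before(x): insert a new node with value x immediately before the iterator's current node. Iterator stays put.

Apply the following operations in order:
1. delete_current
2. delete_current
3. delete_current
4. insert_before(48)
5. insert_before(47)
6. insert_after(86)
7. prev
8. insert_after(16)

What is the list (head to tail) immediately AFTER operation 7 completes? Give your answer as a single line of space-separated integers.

After 1 (delete_current): list=[1, 2, 3, 6, 7] cursor@1
After 2 (delete_current): list=[2, 3, 6, 7] cursor@2
After 3 (delete_current): list=[3, 6, 7] cursor@3
After 4 (insert_before(48)): list=[48, 3, 6, 7] cursor@3
After 5 (insert_before(47)): list=[48, 47, 3, 6, 7] cursor@3
After 6 (insert_after(86)): list=[48, 47, 3, 86, 6, 7] cursor@3
After 7 (prev): list=[48, 47, 3, 86, 6, 7] cursor@47

Answer: 48 47 3 86 6 7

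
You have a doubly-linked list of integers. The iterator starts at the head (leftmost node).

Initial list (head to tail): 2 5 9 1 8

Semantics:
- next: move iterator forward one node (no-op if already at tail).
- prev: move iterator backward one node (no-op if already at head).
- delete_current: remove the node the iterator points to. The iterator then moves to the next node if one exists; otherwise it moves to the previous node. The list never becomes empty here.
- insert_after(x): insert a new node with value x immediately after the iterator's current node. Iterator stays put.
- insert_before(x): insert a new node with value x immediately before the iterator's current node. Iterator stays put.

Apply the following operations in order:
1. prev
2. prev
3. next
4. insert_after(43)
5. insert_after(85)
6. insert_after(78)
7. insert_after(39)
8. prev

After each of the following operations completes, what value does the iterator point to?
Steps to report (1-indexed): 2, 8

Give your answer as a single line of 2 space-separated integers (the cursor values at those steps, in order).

Answer: 2 2

Derivation:
After 1 (prev): list=[2, 5, 9, 1, 8] cursor@2
After 2 (prev): list=[2, 5, 9, 1, 8] cursor@2
After 3 (next): list=[2, 5, 9, 1, 8] cursor@5
After 4 (insert_after(43)): list=[2, 5, 43, 9, 1, 8] cursor@5
After 5 (insert_after(85)): list=[2, 5, 85, 43, 9, 1, 8] cursor@5
After 6 (insert_after(78)): list=[2, 5, 78, 85, 43, 9, 1, 8] cursor@5
After 7 (insert_after(39)): list=[2, 5, 39, 78, 85, 43, 9, 1, 8] cursor@5
After 8 (prev): list=[2, 5, 39, 78, 85, 43, 9, 1, 8] cursor@2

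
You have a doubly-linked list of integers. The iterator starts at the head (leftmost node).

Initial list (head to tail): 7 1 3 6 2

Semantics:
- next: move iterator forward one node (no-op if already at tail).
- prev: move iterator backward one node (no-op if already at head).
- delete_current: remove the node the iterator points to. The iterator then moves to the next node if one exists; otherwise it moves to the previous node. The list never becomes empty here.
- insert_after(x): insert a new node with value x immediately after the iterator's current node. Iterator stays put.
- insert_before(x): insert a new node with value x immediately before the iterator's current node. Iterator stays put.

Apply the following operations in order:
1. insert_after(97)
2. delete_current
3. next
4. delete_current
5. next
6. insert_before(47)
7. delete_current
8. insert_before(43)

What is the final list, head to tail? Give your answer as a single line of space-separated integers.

After 1 (insert_after(97)): list=[7, 97, 1, 3, 6, 2] cursor@7
After 2 (delete_current): list=[97, 1, 3, 6, 2] cursor@97
After 3 (next): list=[97, 1, 3, 6, 2] cursor@1
After 4 (delete_current): list=[97, 3, 6, 2] cursor@3
After 5 (next): list=[97, 3, 6, 2] cursor@6
After 6 (insert_before(47)): list=[97, 3, 47, 6, 2] cursor@6
After 7 (delete_current): list=[97, 3, 47, 2] cursor@2
After 8 (insert_before(43)): list=[97, 3, 47, 43, 2] cursor@2

Answer: 97 3 47 43 2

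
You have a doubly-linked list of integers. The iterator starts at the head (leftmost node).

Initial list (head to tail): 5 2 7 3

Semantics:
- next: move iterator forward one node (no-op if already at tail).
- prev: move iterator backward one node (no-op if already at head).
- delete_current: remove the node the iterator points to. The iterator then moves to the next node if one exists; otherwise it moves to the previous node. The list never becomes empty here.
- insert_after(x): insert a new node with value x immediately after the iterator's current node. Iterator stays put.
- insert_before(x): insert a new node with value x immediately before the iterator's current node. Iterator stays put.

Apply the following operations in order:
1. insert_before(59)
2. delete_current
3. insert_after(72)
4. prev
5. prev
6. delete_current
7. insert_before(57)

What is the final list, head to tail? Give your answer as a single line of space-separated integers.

Answer: 57 2 72 7 3

Derivation:
After 1 (insert_before(59)): list=[59, 5, 2, 7, 3] cursor@5
After 2 (delete_current): list=[59, 2, 7, 3] cursor@2
After 3 (insert_after(72)): list=[59, 2, 72, 7, 3] cursor@2
After 4 (prev): list=[59, 2, 72, 7, 3] cursor@59
After 5 (prev): list=[59, 2, 72, 7, 3] cursor@59
After 6 (delete_current): list=[2, 72, 7, 3] cursor@2
After 7 (insert_before(57)): list=[57, 2, 72, 7, 3] cursor@2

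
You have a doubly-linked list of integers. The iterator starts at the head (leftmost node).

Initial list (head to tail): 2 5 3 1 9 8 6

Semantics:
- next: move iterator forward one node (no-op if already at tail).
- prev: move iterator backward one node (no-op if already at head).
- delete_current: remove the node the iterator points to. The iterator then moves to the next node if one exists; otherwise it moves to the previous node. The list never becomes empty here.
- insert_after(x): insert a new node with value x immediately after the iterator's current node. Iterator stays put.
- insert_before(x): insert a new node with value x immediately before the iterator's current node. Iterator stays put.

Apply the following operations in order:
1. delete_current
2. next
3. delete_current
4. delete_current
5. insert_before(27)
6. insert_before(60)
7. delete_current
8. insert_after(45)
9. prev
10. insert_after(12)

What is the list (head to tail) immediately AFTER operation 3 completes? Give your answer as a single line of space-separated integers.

After 1 (delete_current): list=[5, 3, 1, 9, 8, 6] cursor@5
After 2 (next): list=[5, 3, 1, 9, 8, 6] cursor@3
After 3 (delete_current): list=[5, 1, 9, 8, 6] cursor@1

Answer: 5 1 9 8 6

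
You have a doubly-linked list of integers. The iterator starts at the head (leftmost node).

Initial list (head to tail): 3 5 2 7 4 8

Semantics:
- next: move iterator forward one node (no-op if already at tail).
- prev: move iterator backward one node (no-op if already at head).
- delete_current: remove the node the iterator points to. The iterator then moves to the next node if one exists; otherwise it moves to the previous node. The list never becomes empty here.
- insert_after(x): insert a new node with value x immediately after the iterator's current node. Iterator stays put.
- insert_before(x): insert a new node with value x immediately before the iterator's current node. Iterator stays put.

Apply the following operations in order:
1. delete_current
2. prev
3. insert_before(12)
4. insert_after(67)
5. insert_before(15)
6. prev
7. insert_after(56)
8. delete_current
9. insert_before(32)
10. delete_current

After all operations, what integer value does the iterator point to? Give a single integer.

Answer: 5

Derivation:
After 1 (delete_current): list=[5, 2, 7, 4, 8] cursor@5
After 2 (prev): list=[5, 2, 7, 4, 8] cursor@5
After 3 (insert_before(12)): list=[12, 5, 2, 7, 4, 8] cursor@5
After 4 (insert_after(67)): list=[12, 5, 67, 2, 7, 4, 8] cursor@5
After 5 (insert_before(15)): list=[12, 15, 5, 67, 2, 7, 4, 8] cursor@5
After 6 (prev): list=[12, 15, 5, 67, 2, 7, 4, 8] cursor@15
After 7 (insert_after(56)): list=[12, 15, 56, 5, 67, 2, 7, 4, 8] cursor@15
After 8 (delete_current): list=[12, 56, 5, 67, 2, 7, 4, 8] cursor@56
After 9 (insert_before(32)): list=[12, 32, 56, 5, 67, 2, 7, 4, 8] cursor@56
After 10 (delete_current): list=[12, 32, 5, 67, 2, 7, 4, 8] cursor@5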